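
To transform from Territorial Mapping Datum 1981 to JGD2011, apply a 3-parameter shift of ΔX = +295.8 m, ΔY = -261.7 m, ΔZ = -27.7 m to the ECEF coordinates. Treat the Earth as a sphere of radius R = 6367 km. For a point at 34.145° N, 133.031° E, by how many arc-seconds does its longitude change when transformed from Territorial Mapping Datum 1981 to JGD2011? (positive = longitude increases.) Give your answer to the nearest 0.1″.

Δλ = -1.5″

sin φ = 0.561289, cos φ = 0.827620, sin λ = 0.730985, cos λ = -0.682394.
East component: ΔE = −sin λ·ΔX + cos λ·ΔY = −(0.730985)(295.8) + (-0.682394)(-261.7) = -37.64 m.
1° of latitude spans πR/180 = 111125 m; at latitude φ, 1° of longitude spans that × cos φ = 91969.3 m, so Δλ = -37.64 / 91969.3 × 3600 = -1.473″.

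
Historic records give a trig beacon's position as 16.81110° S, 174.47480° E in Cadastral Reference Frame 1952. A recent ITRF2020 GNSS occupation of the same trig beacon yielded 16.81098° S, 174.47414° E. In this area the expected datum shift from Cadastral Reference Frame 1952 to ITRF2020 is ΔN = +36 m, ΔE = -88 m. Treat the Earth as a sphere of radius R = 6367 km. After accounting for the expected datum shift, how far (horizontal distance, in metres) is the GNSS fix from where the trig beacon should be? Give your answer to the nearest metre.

Observed coordinate differences: Δφ = +0.00012°, Δλ = -0.00066°.
Converting to metres (1° lat = 111125 m, cos φ = 0.957263): observed ΔN = 13.3 m, observed ΔE = -70.2 m.
Subtracting the expected shift leaves a residual of 13.3 − (36) = -22.7 m north and -70.2 − (-88) = 17.8 m east.
Residual distance = √((-22.7)² + 17.8²) = 28.8 m.

29 m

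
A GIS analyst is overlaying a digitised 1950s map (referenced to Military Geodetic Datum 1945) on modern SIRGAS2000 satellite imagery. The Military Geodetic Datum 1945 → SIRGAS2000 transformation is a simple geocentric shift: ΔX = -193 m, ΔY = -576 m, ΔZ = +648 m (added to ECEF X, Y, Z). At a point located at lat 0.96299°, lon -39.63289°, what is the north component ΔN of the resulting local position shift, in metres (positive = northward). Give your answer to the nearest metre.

ΔN = 644 m

At φ = 0.96299°, λ = -39.63289°: sin φ = 0.016807, cos φ = 0.999859, sin λ = -0.637866, cos λ = 0.770147.
ΔN = −sin φ cos λ·ΔX − sin φ sin λ·ΔY + cos φ·ΔZ = −(0.016807)(0.770147)(-193) − (0.016807)(-0.637866)(-576) + (0.999859)(648) = 644.23 m.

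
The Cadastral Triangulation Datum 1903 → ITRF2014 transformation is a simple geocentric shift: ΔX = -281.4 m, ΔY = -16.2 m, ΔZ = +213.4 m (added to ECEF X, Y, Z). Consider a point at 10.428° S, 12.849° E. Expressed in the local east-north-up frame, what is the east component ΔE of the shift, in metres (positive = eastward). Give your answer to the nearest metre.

At φ = -10.428°, λ = 12.849°: sin φ = -0.181000, cos φ = 0.983483, sin λ = 0.222382, cos λ = 0.974960.
ΔE = −sin λ·ΔX + cos λ·ΔY = −(0.222382)·(-281.4) + (0.974960)·(-16.2) = 46.78 m.

ΔE = 47 m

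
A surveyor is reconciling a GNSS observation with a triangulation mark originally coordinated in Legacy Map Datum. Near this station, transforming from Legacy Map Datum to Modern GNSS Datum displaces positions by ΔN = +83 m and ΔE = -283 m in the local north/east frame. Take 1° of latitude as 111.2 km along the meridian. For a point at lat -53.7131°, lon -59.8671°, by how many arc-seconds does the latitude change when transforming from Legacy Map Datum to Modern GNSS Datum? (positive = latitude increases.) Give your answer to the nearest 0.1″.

1° of latitude = 111.2 km, so Δφ = 83.0 / 111200 = 0.0007464° = 2.687″.

Δφ = 2.7″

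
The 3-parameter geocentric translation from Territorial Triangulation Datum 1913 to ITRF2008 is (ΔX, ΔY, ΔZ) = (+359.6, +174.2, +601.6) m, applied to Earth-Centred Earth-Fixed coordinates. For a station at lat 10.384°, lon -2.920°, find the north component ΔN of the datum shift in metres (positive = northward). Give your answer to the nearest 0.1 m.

The local north axis is (−sin φ cos λ, −sin φ sin λ, cos φ), giving ΔN = -64.732 + 1.599 + 591.747 = 528.61 m.

ΔN = 528.6 m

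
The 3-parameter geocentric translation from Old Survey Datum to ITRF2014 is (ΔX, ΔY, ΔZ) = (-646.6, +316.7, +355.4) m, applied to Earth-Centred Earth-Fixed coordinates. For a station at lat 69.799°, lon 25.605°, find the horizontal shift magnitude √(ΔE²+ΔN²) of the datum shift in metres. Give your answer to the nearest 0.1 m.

782.6 m

At φ = 69.799°, λ = 25.605°: sin φ = 0.938487, cos φ = 0.345315, sin λ = 0.432164, cos λ = 0.901795.
ΔE = −sin λ·ΔX + cos λ·ΔY = −(0.432164)·(-646.6) + (0.901795)·(316.7) = 565.04 m.
ΔN = −sin φ cos λ·ΔX − sin φ sin λ·ΔY + cos φ·ΔZ = −(0.938487)(0.901795)(-646.6) − (0.938487)(0.432164)(316.7) + (0.345315)(355.4) = 541.51 m.
Horizontal magnitude = √(ΔE² + ΔN²) = √(565.04² + 541.51²) = 782.62 m.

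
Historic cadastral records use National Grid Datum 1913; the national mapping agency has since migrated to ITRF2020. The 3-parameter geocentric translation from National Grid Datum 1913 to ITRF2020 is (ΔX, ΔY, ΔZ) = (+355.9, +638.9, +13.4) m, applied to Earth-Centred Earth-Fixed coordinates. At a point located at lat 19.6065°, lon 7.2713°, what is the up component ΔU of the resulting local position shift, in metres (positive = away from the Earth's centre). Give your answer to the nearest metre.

At φ = 19.6065°, λ = 7.2713°: sin φ = 0.335558, cos φ = 0.942019, sin λ = 0.126568, cos λ = 0.991958.
ΔU = cos φ cos λ·ΔX + cos φ sin λ·ΔY + sin φ·ΔZ = (0.942019)(0.991958)(355.9) + (0.942019)(0.126568)(638.9) + (0.335558)(13.4) = 413.24 m.

ΔU = 413 m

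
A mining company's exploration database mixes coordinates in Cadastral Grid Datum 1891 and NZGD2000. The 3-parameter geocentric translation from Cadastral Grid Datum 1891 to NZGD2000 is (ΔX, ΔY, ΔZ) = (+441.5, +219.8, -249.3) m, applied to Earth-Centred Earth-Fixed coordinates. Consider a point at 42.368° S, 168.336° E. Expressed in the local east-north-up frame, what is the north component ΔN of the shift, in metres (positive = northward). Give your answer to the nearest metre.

The local north axis is (−sin φ cos λ, −sin φ sin λ, cos φ), giving ΔN = -291.379 + 29.946 − 184.191 = -445.62 m.

ΔN = -446 m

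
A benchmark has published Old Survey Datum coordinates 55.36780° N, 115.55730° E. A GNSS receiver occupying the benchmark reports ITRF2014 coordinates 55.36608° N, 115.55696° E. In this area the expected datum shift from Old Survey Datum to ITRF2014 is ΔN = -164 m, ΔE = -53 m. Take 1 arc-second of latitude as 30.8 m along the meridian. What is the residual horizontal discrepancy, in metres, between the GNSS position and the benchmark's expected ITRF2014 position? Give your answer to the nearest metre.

Observed coordinate differences: Δφ = -0.00172°, Δλ = -0.00034°.
Converting to metres (1° lat = 110880 m, cos φ = 0.568306): observed ΔN = -190.7 m, observed ΔE = -21.4 m.
Subtracting the expected shift leaves a residual of -190.7 − (-164) = -26.7 m north and -21.4 − (-53) = 31.6 m east.
Residual distance = √((-26.7)² + 31.6²) = 41.4 m.

41 m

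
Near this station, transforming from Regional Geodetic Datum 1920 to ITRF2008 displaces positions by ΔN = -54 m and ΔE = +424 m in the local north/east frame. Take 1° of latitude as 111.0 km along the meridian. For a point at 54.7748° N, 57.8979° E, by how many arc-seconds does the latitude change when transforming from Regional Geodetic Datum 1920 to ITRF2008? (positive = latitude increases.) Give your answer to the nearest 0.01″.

1° of latitude = 111.0 km, so Δφ = -54.0 / 111000 = -0.0004865° = -1.751″.

Δφ = -1.75″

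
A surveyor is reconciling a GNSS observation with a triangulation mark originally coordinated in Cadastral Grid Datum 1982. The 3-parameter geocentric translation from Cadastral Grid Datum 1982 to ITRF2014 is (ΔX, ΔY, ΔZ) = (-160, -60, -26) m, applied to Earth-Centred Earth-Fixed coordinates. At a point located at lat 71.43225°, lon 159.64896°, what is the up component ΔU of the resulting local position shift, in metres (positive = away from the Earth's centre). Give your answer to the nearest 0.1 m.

At φ = 71.43225°, λ = 159.64896°: sin φ = 0.947948, cos φ = 0.318426, sin λ = 0.347771, cos λ = -0.937580.
ΔU = cos φ cos λ·ΔX + cos φ sin λ·ΔY + sin φ·ΔZ = (0.318426)(-0.937580)(-160) + (0.318426)(0.347771)(-60) + (0.947948)(-26) = 16.48 m.

ΔU = 16.5 m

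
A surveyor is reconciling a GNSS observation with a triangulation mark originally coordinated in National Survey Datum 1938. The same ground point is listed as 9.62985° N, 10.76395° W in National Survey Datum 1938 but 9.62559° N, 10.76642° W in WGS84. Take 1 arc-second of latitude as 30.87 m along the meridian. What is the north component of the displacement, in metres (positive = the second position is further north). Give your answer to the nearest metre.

ΔN = -473 m

Δφ = 9.62559° − 9.62985° = -0.00426°; Δλ = -10.76642° − -10.76395° = -0.00247°.
1° of latitude = 3600 × 30.87 = 111132 m.
ΔN = Δφ × 111132 = -473.4 m; ΔE = Δλ × 111132 × cos(9.62985°) = -0.00247 × 111132 × 0.985909 = -270.6 m.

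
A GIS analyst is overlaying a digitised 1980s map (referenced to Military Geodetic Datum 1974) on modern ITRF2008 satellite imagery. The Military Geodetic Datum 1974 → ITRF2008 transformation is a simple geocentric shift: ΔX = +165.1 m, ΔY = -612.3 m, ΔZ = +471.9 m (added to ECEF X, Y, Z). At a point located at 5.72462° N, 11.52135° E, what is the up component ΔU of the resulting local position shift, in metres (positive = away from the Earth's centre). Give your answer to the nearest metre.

The local up (radial) axis is (cos φ cos λ, cos φ sin λ, sin φ), giving ΔU = 160.966 − 121.687 + 47.071 = 86.35 m.

ΔU = 86 m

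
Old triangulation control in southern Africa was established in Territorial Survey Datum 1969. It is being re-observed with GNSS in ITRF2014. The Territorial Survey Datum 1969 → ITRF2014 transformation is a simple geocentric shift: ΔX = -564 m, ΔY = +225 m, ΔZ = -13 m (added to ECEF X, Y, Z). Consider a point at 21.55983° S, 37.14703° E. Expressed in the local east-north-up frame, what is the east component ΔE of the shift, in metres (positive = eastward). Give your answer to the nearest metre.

ΔE = 520 m

At φ = -21.55983°, λ = 37.14703°: sin φ = -0.367473, cos φ = 0.930034, sin λ = 0.603862, cos λ = 0.797089.
ΔE = −sin λ·ΔX + cos λ·ΔY = −(0.603862)·(-564) + (0.797089)·(225) = 519.92 m.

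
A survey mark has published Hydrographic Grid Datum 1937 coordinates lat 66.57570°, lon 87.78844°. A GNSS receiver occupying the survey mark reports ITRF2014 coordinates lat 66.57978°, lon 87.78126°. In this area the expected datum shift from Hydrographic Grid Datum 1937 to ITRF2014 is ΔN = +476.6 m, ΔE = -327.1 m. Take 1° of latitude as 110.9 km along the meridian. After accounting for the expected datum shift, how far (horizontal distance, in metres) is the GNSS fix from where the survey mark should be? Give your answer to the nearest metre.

Observed coordinate differences: Δφ = +0.00408°, Δλ = -0.00718°.
Converting to metres (1° lat = 110900 m, cos φ = 0.397537): observed ΔN = 452.5 m, observed ΔE = -316.5 m.
Subtracting the expected shift leaves a residual of 452.5 − (476.6) = -24.1 m north and -316.5 − (-327.1) = 10.6 m east.
Residual distance = √((-24.1)² + 10.6²) = 26.3 m.

26 m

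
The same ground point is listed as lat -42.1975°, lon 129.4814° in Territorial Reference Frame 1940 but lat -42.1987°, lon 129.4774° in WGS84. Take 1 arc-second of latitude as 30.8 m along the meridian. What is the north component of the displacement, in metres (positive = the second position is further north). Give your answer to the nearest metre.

Δφ = -42.1987° − -42.1975° = -0.0012°; Δλ = 129.4774° − 129.4814° = -0.0040°.
1° of latitude = 3600 × 30.80 = 110880 m.
ΔN = Δφ × 110880 = -133.1 m; ΔE = Δλ × 110880 × cos(-42.1975°) = -0.0040 × 110880 × 0.740834 = -328.6 m.

ΔN = -133 m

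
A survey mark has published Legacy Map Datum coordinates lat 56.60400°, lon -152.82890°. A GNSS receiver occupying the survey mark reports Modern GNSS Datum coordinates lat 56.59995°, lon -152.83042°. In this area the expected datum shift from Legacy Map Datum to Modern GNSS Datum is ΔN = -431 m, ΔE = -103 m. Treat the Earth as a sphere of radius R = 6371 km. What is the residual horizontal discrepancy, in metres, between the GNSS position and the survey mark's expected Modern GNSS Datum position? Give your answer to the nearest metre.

Observed coordinate differences: Δφ = -0.00405°, Δλ = -0.00152°.
Converting to metres (1° lat = 111195 m, cos φ = 0.550422): observed ΔN = -450.3 m, observed ΔE = -93.0 m.
Subtracting the expected shift leaves a residual of -450.3 − (-431) = -19.3 m north and -93.0 − (-103) = 10.0 m east.
Residual distance = √((-19.3)² + 10.0²) = 21.8 m.

22 m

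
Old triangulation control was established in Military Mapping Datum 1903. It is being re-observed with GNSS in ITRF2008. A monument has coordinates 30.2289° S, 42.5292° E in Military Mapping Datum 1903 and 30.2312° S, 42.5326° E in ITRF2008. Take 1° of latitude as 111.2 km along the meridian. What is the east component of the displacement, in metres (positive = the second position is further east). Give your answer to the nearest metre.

Δφ = -30.2312° − -30.2289° = -0.0023°; Δλ = 42.5326° − 42.5292° = +0.0034°.
ΔN = Δφ × 111200 = -255.8 m; ΔE = Δλ × 111200 × cos(-30.2289°) = +0.0034 × 111200 × 0.864021 = 326.7 m.

ΔE = 327 m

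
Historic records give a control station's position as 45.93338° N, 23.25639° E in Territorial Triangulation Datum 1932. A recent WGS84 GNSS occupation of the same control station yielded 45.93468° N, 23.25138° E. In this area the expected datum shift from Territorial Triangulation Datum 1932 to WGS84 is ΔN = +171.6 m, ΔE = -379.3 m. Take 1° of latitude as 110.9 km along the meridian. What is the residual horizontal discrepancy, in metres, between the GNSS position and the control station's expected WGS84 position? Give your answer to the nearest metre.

Observed coordinate differences: Δφ = +0.00130°, Δλ = -0.00501°.
Converting to metres (1° lat = 110900 m, cos φ = 0.695494): observed ΔN = 144.2 m, observed ΔE = -386.4 m.
Subtracting the expected shift leaves a residual of 144.2 − (171.6) = -27.4 m north and -386.4 − (-379.3) = -7.1 m east.
Residual distance = √((-27.4)² + (-7.1)²) = 28.3 m.

28 m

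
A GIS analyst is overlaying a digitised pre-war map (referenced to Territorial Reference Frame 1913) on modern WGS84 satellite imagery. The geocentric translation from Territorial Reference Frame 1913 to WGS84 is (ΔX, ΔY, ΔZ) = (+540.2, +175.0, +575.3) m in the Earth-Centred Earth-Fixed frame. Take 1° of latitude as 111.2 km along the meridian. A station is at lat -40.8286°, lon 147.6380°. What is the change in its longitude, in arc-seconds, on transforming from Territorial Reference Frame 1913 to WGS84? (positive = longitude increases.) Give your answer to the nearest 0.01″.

sin φ = -0.653798, cos φ = 0.756669, sin λ = 0.535267, cos λ = -0.844683.
East component: ΔE = −sin λ·ΔX + cos λ·ΔY = −(0.535267)(540.2) + (-0.844683)(175.0) = -436.97 m.
1° of latitude spans 111200 m; at latitude φ, 1° of longitude spans that × cos φ = 84141.6 m, so Δλ = -436.97 / 84141.6 × 3600 = -18.696″.

Δλ = -18.70″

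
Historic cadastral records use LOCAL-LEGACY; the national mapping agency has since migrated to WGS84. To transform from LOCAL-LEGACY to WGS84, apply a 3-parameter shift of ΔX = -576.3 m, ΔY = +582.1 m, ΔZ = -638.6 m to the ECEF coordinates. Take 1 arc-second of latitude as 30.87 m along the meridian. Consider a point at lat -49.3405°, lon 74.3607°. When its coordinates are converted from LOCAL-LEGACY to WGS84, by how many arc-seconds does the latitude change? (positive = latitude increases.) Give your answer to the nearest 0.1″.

Δφ = -3.5″

sin φ = -0.758595, cos φ = 0.651562, sin λ = 0.962978, cos λ = 0.269580.
North component: ΔN = −sin φ cos λ·ΔX − sin φ sin λ·ΔY + cos φ·ΔZ = −(-0.758595)(0.269580)(-576.3) − (-0.758595)(0.962978)(582.1) + (0.651562)(-638.6) = -108.71 m.
1° of latitude spans 3600 × 30.87 = 111132 m, so Δφ = -108.71 / 111132 × 3600 = -3.522″.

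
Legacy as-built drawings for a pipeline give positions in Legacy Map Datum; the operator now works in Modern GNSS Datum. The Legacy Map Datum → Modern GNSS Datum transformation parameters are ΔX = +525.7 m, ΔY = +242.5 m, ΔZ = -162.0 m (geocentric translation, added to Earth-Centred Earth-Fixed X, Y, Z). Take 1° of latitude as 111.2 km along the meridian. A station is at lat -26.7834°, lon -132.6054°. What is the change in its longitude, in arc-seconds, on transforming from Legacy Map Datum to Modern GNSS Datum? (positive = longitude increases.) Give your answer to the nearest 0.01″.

Δλ = 8.08″

sin φ = -0.450619, cos φ = 0.892716, sin λ = -0.736033, cos λ = -0.676945.
East component: ΔE = −sin λ·ΔX + cos λ·ΔY = −(-0.736033)(525.7) + (-0.676945)(242.5) = 222.77 m.
1° of latitude spans 111200 m; at latitude φ, 1° of longitude spans that × cos φ = 99270.1 m, so Δλ = 222.77 / 99270.1 × 3600 = 8.079″.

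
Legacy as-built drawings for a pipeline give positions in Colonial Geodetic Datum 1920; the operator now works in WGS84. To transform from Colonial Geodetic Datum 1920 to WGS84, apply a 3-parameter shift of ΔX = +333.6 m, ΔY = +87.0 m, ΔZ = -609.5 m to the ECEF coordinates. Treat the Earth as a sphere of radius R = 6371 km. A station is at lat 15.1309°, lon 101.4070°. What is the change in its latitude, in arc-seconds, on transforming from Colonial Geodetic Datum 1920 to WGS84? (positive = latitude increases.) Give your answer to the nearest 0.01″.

Δφ = -19.21″

sin φ = 0.261025, cos φ = 0.965332, sin λ = 0.980247, cos λ = -0.197777.
North component: ΔN = −sin φ cos λ·ΔX − sin φ sin λ·ΔY + cos φ·ΔZ = −(0.261025)(-0.197777)(333.6) − (0.261025)(0.980247)(87.0) + (0.965332)(-609.5) = -593.41 m.
1° of latitude spans πR/180 = 111195 m, so Δφ = -593.41 / 111195 × 3600 = -19.212″.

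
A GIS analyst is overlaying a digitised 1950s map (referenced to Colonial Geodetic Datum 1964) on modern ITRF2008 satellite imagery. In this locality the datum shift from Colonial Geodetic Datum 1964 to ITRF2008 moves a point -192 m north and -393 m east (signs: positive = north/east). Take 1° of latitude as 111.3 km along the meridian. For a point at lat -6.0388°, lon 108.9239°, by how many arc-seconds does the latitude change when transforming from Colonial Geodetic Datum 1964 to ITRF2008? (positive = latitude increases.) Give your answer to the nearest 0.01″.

1° of latitude = 111.3 km, so Δφ = -192.0 / 111300 = -0.0017251° = -6.210″.

Δφ = -6.21″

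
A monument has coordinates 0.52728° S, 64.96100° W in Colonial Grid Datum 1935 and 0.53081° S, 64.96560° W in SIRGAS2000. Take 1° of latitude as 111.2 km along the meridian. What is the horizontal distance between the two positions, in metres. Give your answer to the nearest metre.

Δφ = -0.53081° − -0.52728° = -0.00353°; Δλ = -64.96560° − -64.96100° = -0.00460°.
ΔN = Δφ × 111200 = -392.5 m; ΔE = Δλ × 111200 × cos(-0.52728°) = -0.00460 × 111200 × 0.999958 = -511.5 m.
Distance = √(ΔE² + ΔN²) = √((-511.5)² + (-392.5)²) = 644.8 m.

645 m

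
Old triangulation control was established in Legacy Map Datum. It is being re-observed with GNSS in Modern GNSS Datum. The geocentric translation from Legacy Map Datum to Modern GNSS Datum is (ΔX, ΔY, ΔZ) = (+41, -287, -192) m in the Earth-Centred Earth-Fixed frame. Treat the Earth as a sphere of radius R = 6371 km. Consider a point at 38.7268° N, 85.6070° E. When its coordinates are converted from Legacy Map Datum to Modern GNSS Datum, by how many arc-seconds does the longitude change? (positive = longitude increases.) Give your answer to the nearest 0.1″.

Δλ = -2.6″

sin φ = 0.625608, cos φ = 0.780138, sin λ = 0.997062, cos λ = 0.076597.
East component: ΔE = −sin λ·ΔX + cos λ·ΔY = −(0.997062)(41) + (0.076597)(-287) = -62.86 m.
1° of latitude spans πR/180 = 111195 m; at latitude φ, 1° of longitude spans that × cos φ = 86747.4 m, so Δλ = -62.86 / 86747.4 × 3600 = -2.609″.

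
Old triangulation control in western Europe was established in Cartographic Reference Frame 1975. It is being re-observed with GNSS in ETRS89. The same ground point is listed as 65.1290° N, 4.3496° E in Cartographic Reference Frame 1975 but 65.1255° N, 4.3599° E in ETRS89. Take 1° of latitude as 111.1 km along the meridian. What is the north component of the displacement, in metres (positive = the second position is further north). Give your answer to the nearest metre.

Δφ = 65.1255° − 65.1290° = -0.0035°; Δλ = 4.3599° − 4.3496° = +0.0103°.
ΔN = Δφ × 111100 = -388.9 m; ΔE = Δλ × 111100 × cos(65.1290°) = +0.0103 × 111100 × 0.420577 = 481.3 m.

ΔN = -389 m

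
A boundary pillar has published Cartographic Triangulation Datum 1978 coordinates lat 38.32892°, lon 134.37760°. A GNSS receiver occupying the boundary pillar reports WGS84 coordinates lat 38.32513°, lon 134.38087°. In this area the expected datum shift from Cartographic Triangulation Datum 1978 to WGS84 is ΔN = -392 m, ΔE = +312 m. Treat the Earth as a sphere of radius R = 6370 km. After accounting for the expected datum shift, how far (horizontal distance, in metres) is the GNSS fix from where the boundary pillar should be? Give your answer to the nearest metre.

Observed coordinate differences: Δφ = -0.00379°, Δλ = +0.00327°.
Converting to metres (1° lat = 111177 m, cos φ = 0.784463): observed ΔN = -421.4 m, observed ΔE = 285.2 m.
Subtracting the expected shift leaves a residual of -421.4 − (-392) = -29.4 m north and 285.2 − (312) = -26.8 m east.
Residual distance = √((-29.4)² + (-26.8)²) = 39.8 m.

40 m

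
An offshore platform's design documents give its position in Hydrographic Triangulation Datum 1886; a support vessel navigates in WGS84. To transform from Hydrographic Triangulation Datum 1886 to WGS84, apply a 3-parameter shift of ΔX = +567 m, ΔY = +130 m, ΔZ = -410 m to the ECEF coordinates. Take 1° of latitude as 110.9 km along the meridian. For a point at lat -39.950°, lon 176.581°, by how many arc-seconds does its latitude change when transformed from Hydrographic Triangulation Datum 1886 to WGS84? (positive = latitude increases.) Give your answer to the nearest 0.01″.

sin φ = -0.642119, cos φ = 0.766605, sin λ = 0.059637, cos λ = -0.998220.
North component: ΔN = −sin φ cos λ·ΔX − sin φ sin λ·ΔY + cos φ·ΔZ = −(-0.642119)(-0.998220)(567) − (-0.642119)(0.059637)(130) + (0.766605)(-410) = -672.76 m.
1° of latitude spans 110900 m, so Δφ = -672.76 / 110900 × 3600 = -21.839″.

Δφ = -21.84″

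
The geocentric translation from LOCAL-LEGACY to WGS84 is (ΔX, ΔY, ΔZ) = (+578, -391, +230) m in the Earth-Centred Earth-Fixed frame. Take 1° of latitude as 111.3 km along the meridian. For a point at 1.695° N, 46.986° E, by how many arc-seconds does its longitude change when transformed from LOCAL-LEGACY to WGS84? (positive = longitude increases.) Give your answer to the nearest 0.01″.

sin φ = 0.029579, cos φ = 0.999562, sin λ = 0.731187, cos λ = 0.682177.
East component: ΔE = −sin λ·ΔX + cos λ·ΔY = −(0.731187)(578) + (0.682177)(-391) = -689.36 m.
1° of latitude spans 111300 m; at latitude φ, 1° of longitude spans that × cos φ = 111251.3 m, so Δλ = -689.36 / 111251.3 × 3600 = -22.307″.

Δλ = -22.31″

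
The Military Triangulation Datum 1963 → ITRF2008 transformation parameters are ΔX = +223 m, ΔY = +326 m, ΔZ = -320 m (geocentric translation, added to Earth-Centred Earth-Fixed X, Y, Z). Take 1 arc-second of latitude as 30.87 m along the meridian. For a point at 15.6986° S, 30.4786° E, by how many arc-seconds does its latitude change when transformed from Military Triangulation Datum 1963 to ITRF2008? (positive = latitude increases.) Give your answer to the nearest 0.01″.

sin φ = -0.270577, cos φ = 0.962698, sin λ = 0.507217, cos λ = 0.861819.
North component: ΔN = −sin φ cos λ·ΔX − sin φ sin λ·ΔY + cos φ·ΔZ = −(-0.270577)(0.861819)(223) − (-0.270577)(0.507217)(326) + (0.962698)(-320) = -211.32 m.
1° of latitude spans 3600 × 30.87 = 111132 m, so Δφ = -211.32 / 111132 × 3600 = -6.846″.

Δφ = -6.85″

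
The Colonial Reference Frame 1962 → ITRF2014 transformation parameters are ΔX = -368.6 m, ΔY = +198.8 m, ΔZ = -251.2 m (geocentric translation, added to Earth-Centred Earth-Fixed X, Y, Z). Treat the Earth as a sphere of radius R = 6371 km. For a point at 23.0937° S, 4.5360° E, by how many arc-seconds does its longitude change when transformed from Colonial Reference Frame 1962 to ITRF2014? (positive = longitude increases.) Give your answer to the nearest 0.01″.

sin φ = -0.392236, cos φ = 0.919865, sin λ = 0.079085, cos λ = 0.996868.
East component: ΔE = −sin λ·ΔX + cos λ·ΔY = −(0.079085)(-368.6) + (0.996868)(198.8) = 227.33 m.
1° of latitude spans πR/180 = 111195 m; at latitude φ, 1° of longitude spans that × cos φ = 102284.3 m, so Δλ = 227.33 / 102284.3 × 3600 = 8.001″.

Δλ = 8.00″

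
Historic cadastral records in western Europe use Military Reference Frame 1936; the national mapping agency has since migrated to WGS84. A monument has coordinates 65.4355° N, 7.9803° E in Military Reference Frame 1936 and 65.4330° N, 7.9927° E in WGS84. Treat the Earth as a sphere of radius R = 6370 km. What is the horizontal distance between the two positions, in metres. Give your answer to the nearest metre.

Δφ = 65.4330° − 65.4355° = -0.0025°; Δλ = 7.9927° − 7.9803° = +0.0124°.
1° along a meridian = πR/180 = 111177 m.
ΔN = Δφ × 111177 = -277.9 m; ΔE = Δλ × 111177 × cos(65.4355°) = +0.0124 × 111177 × 0.415717 = 573.1 m.
Distance = √(ΔE² + ΔN²) = √(573.1² + (-277.9)²) = 637.0 m.

637 m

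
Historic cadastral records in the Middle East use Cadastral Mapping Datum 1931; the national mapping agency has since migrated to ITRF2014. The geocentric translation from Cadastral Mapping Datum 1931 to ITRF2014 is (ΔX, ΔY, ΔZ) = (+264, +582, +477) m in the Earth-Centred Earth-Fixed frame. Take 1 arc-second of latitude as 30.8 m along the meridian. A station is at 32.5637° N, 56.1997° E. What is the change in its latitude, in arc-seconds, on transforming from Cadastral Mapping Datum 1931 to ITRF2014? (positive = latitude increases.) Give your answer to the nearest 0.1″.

sin φ = 0.538237, cos φ = 0.842794, sin λ = 0.830982, cos λ = 0.556300.
North component: ΔN = −sin φ cos λ·ΔX − sin φ sin λ·ΔY + cos φ·ΔZ = −(0.538237)(0.556300)(264) − (0.538237)(0.830982)(582) + (0.842794)(477) = 62.66 m.
1° of latitude spans 3600 × 30.80 = 110880 m, so Δφ = 62.66 / 110880 × 3600 = 2.034″.

Δφ = 2.0″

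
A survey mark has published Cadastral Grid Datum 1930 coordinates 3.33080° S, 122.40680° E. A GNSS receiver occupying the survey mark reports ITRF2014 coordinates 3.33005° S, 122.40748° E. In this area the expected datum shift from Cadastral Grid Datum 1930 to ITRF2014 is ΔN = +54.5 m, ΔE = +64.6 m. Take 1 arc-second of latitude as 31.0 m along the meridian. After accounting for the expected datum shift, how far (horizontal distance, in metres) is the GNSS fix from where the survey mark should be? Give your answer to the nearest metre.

Observed coordinate differences: Δφ = +0.00075°, Δλ = +0.00068°.
Converting to metres (1° lat = 111600 m, cos φ = 0.998311): observed ΔN = 83.7 m, observed ΔE = 75.8 m.
Subtracting the expected shift leaves a residual of 83.7 − (54.5) = 29.2 m north and 75.8 − (64.6) = 11.2 m east.
Residual distance = √(29.2² + 11.2²) = 31.3 m.

31 m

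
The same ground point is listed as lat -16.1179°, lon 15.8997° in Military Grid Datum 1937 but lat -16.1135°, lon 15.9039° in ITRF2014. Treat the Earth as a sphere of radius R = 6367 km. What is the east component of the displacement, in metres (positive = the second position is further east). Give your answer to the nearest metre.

ΔE = 448 m

Δφ = -16.1135° − -16.1179° = +0.0044°; Δλ = 15.9039° − 15.8997° = +0.0042°.
1° along a meridian = πR/180 = 111125 m.
ΔN = Δφ × 111125 = 489.0 m; ΔE = Δλ × 111125 × cos(-16.1179°) = +0.0042 × 111125 × 0.960692 = 448.4 m.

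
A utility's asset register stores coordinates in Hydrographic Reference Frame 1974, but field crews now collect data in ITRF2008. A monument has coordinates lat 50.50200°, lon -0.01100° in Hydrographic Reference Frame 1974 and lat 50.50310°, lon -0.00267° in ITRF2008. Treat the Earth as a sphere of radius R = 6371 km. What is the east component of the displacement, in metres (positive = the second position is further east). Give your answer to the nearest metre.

ΔE = 589 m

Δφ = 50.50310° − 50.50200° = +0.00110°; Δλ = -0.00267° − -0.01100° = +0.00833°.
1° along a meridian = πR/180 = 111195 m.
ΔN = Δφ × 111195 = 122.3 m; ΔE = Δλ × 111195 × cos(50.50200°) = +0.00833 × 111195 × 0.636051 = 589.1 m.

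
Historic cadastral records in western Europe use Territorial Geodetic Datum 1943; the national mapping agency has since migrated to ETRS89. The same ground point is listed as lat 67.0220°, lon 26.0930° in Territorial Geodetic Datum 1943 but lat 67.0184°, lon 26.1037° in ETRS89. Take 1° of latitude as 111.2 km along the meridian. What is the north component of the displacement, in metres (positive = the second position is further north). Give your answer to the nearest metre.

ΔN = -400 m

Δφ = 67.0184° − 67.0220° = -0.0036°; Δλ = 26.1037° − 26.0930° = +0.0107°.
ΔN = Δφ × 111200 = -400.3 m; ΔE = Δλ × 111200 × cos(67.0220°) = +0.0107 × 111200 × 0.390378 = 464.5 m.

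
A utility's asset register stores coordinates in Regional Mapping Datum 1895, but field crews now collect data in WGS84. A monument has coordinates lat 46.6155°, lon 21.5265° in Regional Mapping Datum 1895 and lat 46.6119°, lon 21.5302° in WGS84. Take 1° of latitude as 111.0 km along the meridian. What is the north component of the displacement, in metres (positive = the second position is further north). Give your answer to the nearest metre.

Δφ = 46.6119° − 46.6155° = -0.0036°; Δλ = 21.5302° − 21.5265° = +0.0037°.
ΔN = Δφ × 111000 = -399.6 m; ΔE = Δλ × 111000 × cos(46.6155°) = +0.0037 × 111000 × 0.686891 = 282.1 m.

ΔN = -400 m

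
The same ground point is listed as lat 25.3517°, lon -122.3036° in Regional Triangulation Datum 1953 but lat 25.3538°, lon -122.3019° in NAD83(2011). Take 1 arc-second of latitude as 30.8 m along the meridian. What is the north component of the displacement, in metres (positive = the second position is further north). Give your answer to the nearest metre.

Δφ = 25.3538° − 25.3517° = +0.0021°; Δλ = -122.3019° − -122.3036° = +0.0017°.
1° of latitude = 3600 × 30.80 = 110880 m.
ΔN = Δφ × 110880 = 232.8 m; ΔE = Δλ × 110880 × cos(25.3517°) = +0.0017 × 110880 × 0.903697 = 170.3 m.

ΔN = 233 m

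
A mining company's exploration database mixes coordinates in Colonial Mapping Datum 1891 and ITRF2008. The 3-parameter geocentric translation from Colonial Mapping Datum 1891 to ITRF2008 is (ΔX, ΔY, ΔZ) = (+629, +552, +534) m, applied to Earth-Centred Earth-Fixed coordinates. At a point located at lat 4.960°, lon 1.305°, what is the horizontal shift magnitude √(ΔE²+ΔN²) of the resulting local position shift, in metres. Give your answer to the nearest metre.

At φ = 4.960°, λ = 1.305°: sin φ = 0.086460, cos φ = 0.996255, sin λ = 0.022775, cos λ = 0.999741.
ΔE = −sin λ·ΔX + cos λ·ΔY = −(0.022775)·(629) + (0.999741)·(552) = 537.53 m.
ΔN = −sin φ cos λ·ΔX − sin φ sin λ·ΔY + cos φ·ΔZ = −(0.086460)(0.999741)(629) − (0.086460)(0.022775)(552) + (0.996255)(534) = 476.54 m.
Horizontal magnitude = √(ΔE² + ΔN²) = √(537.53² + 476.54²) = 718.36 m.

718 m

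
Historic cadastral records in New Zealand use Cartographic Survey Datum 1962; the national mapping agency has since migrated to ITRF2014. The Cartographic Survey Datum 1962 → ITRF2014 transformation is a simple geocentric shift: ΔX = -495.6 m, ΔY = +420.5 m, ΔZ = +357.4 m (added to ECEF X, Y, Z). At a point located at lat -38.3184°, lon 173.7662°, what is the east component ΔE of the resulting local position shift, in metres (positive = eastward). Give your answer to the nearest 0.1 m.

At φ = -38.3184°, λ = 173.7662°: sin φ = -0.620031, cos φ = 0.784577, sin λ = 0.108586, cos λ = -0.994087.
ΔE = −sin λ·ΔX + cos λ·ΔY = −(0.108586)·(-495.6) + (-0.994087)·(420.5) = -364.20 m.

ΔE = -364.2 m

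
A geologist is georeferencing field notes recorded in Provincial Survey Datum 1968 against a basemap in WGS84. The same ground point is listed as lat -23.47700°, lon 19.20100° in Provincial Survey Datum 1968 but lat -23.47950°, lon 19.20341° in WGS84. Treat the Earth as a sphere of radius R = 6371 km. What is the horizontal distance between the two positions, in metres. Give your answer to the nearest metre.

Δφ = -23.47950° − -23.47700° = -0.00250°; Δλ = 19.20341° − 19.20100° = +0.00241°.
1° along a meridian = πR/180 = 111195 m.
ΔN = Δφ × 111195 = -278.0 m; ΔE = Δλ × 111195 × cos(-23.47700°) = +0.00241 × 111195 × 0.917220 = 245.8 m.
Distance = √(ΔE² + ΔN²) = √(245.8² + (-278.0)²) = 371.1 m.

371 m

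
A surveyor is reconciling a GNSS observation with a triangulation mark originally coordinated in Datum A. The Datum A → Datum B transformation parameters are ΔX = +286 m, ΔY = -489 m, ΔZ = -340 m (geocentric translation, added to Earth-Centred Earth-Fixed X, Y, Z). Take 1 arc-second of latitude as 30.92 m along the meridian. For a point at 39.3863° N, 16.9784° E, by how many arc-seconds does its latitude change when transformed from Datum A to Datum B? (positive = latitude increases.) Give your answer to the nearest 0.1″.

sin φ = 0.634546, cos φ = 0.772885, sin λ = 0.292011, cos λ = 0.956415.
North component: ΔN = −sin φ cos λ·ΔX − sin φ sin λ·ΔY + cos φ·ΔZ = −(0.634546)(0.956415)(286) − (0.634546)(0.292011)(-489) + (0.772885)(-340) = -345.74 m.
1° of latitude spans 3600 × 30.92 = 111312 m, so Δφ = -345.74 / 111312 × 3600 = -11.182″.

Δφ = -11.2″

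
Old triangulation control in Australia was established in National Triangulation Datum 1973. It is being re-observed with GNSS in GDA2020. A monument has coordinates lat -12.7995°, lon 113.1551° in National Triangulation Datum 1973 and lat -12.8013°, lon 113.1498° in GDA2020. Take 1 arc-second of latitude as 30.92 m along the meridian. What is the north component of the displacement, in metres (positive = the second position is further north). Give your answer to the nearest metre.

Δφ = -12.8013° − -12.7995° = -0.0018°; Δλ = 113.1498° − 113.1551° = -0.0053°.
1° of latitude = 3600 × 30.92 = 111312 m.
ΔN = Δφ × 111312 = -200.4 m; ΔE = Δλ × 111312 × cos(-12.7995°) = -0.0053 × 111312 × 0.975151 = -575.3 m.

ΔN = -200 m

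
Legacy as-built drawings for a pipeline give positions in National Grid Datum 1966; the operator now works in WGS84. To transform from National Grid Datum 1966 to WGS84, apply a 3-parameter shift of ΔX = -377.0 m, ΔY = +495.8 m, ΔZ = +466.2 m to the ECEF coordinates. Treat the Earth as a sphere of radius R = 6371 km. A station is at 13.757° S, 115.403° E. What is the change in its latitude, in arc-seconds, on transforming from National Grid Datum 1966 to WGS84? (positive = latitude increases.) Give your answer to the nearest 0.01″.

Δφ = 19.35″

sin φ = -0.237805, cos φ = 0.971313, sin λ = 0.903313, cos λ = -0.428982.
North component: ΔN = −sin φ cos λ·ΔX − sin φ sin λ·ΔY + cos φ·ΔZ = −(-0.237805)(-0.428982)(-377.0) − (-0.237805)(0.903313)(495.8) + (0.971313)(466.2) = 597.79 m.
1° of latitude spans πR/180 = 111195 m, so Δφ = 597.79 / 111195 × 3600 = 19.354″.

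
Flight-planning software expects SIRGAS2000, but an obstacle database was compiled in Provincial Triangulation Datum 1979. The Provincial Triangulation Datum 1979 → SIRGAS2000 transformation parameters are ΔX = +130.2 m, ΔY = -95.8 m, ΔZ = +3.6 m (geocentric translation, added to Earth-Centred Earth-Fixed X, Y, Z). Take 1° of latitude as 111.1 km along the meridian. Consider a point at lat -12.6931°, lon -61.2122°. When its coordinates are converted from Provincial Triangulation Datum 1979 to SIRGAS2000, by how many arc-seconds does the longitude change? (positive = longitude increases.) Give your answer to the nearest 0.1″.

Δλ = 2.3″

sin φ = -0.219729, cos φ = 0.975561, sin λ = -0.876409, cos λ = 0.481567.
East component: ΔE = −sin λ·ΔX + cos λ·ΔY = −(-0.876409)(130.2) + (0.481567)(-95.8) = 67.97 m.
1° of latitude spans 111100 m; at latitude φ, 1° of longitude spans that × cos φ = 108384.8 m, so Δλ = 67.97 / 108384.8 × 3600 = 2.258″.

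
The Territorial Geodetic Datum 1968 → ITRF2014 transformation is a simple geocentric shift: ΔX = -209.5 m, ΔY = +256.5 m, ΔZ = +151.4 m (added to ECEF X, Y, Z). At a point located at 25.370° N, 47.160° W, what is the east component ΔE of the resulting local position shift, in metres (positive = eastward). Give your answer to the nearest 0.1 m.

ΔE = 20.8 m

The local east axis at (φ, λ) is (−sin λ, cos λ, 0), so ΔE = −sin(-47.160°)·(-209.5) + cos(-47.160°)·256.5 = 20.79 m.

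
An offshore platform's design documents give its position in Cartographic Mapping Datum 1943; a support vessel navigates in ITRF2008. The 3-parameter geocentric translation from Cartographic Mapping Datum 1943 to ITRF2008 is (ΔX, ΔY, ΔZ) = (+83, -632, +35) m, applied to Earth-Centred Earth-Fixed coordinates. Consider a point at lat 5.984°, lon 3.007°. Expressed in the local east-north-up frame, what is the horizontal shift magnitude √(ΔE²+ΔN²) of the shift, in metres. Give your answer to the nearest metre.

636 m

The local east axis at (φ, λ) is (−sin λ, cos λ, 0), so ΔE = −sin(3.007°)·83 + cos(3.007°)·(-632) = -635.48 m.
The local north axis is (−sin φ cos λ, −sin φ sin λ, cos φ), giving ΔN = -8.641 + 3.456 + 34.809 = 29.62 m.
Horizontal magnitude = √(ΔE² + ΔN²) = √((-635.48)² + 29.62²) = 636.17 m.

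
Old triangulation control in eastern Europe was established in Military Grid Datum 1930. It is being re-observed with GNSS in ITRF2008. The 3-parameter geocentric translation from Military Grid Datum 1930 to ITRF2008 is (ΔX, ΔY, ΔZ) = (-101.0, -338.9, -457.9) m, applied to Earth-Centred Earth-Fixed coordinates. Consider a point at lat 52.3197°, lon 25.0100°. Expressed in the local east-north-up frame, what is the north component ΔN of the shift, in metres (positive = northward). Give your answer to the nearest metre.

ΔN = -94 m

At φ = 52.3197°, λ = 25.0100°: sin φ = 0.791434, cos φ = 0.611255, sin λ = 0.422776, cos λ = 0.906234.
ΔN = −sin φ cos λ·ΔX − sin φ sin λ·ΔY + cos φ·ΔZ = −(0.791434)(0.906234)(-101.0) − (0.791434)(0.422776)(-338.9) + (0.611255)(-457.9) = -94.06 m.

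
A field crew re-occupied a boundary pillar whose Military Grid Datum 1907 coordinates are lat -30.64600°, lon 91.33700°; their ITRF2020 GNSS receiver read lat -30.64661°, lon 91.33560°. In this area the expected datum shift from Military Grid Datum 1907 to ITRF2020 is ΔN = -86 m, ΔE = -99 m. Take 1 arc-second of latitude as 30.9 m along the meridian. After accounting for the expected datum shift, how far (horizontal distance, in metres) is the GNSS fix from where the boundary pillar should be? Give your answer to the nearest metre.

Observed coordinate differences: Δφ = -0.00061°, Δλ = -0.00140°.
Converting to metres (1° lat = 111240 m, cos φ = 0.860333): observed ΔN = -67.9 m, observed ΔE = -134.0 m.
Subtracting the expected shift leaves a residual of -67.9 − (-86) = 18.1 m north and -134.0 − (-99) = -35.0 m east.
Residual distance = √(18.1² + (-35.0)²) = 39.4 m.

39 m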